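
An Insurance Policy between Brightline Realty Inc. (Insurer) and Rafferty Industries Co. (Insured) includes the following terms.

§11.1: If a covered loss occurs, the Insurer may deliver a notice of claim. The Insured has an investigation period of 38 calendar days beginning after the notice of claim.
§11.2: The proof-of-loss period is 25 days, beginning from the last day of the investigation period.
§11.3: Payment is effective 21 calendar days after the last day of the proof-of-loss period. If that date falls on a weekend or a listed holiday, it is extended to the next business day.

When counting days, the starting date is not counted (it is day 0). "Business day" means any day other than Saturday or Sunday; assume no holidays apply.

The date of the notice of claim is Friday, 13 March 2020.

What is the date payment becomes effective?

5 June 2020

The last day of the investigation period: 38 calendar days after 13 March 2020 is 20 April 2020.
The last day of the proof-of-loss period: 25 calendar days after 20 April 2020 is 15 May 2020.
The date payment becomes effective: 15 May 2020 + 21 days = 5 June 2020. 5 June 2020 is a Friday, so no roll-forward applies.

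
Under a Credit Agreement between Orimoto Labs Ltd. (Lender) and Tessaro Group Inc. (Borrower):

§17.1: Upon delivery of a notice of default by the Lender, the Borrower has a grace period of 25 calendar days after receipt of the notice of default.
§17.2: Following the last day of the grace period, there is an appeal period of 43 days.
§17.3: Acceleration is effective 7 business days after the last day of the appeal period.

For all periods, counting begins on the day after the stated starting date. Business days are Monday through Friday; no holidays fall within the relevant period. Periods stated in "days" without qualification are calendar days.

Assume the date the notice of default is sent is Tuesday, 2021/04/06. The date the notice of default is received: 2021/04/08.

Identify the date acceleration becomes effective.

The last day of the grace period: 25 calendar days after 2021/04/08 is 2021/05/03.
The last day of the appeal period: 2021/05/03 + 43 days = 2021/06/15.
The date acceleration becomes effective: counting 7 business days from Tuesday, 2021/06/15 (Jun 16, Jun 17, Jun 18, Jun 21, Jun 22, Jun 23, Jun 24, skipping weekends) reaches Thursday, 2021/06/24.

2021/06/24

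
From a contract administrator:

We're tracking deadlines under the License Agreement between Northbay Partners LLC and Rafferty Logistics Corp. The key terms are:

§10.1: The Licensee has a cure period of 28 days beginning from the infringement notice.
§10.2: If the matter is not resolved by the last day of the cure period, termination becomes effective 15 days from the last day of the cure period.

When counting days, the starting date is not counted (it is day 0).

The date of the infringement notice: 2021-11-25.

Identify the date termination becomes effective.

2022-01-07

The last day of the cure period: 2021-11-25 + 28 days = 2021-12-23.
The date termination becomes effective: 2021-12-23 + 15 days = 2022-01-07.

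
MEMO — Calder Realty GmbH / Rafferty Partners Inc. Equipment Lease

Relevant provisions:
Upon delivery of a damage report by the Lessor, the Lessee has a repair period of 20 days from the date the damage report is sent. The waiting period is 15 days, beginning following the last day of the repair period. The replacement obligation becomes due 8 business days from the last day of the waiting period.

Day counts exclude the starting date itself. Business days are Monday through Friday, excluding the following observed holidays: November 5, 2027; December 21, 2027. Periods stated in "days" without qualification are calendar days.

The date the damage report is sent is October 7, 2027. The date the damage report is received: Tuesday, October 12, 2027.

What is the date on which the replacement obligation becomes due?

Adding 20 calendar days to October 7, 2027 gives October 27, 2027, which is the last day of the repair period.
Adding 15 calendar days to October 27, 2027 gives November 11, 2027, which is the last day of the waiting period.
The date on which the replacement obligation becomes due: counting 8 business days from Thursday, November 11, 2027 (Nov 12, Nov 15, Nov 16, Nov 17, Nov 18, Nov 19, Nov 22, Nov 23, skipping weekends) reaches Tuesday, November 23, 2027.

November 23, 2027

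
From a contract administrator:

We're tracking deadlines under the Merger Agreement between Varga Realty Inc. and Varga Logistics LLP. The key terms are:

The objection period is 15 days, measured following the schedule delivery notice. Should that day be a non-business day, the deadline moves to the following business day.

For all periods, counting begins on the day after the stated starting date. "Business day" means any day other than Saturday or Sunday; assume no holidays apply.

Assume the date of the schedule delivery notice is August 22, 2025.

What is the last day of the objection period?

September 8, 2025

Adding 15 calendar days to August 22, 2025 gives September 6, 2025, which is the last day of the objection period. That falls on a Saturday, so it rolls to the next business day, Monday, September 8, 2025.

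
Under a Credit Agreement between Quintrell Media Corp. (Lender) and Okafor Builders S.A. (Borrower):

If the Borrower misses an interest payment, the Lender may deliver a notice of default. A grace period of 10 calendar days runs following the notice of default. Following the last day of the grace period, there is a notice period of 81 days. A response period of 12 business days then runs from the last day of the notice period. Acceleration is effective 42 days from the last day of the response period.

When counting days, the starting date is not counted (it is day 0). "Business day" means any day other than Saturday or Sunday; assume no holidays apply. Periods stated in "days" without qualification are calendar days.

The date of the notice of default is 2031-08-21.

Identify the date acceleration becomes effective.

2032-01-19

Adding 10 calendar days to 2031-08-21 gives 2031-08-31, which is the last day of the grace period.
Adding 81 calendar days to 2031-08-31 gives 2031-11-20, which is the last day of the notice period.
The last day of the response period: counting 12 business days from Thursday, 2031-11-20 (Nov 21, Nov 24, Nov 25, Nov 26, …, Dec 4, Dec 5, Dec 8, skipping weekends) reaches Monday, 2031-12-08.
The date acceleration becomes effective: 42 calendar days after 2031-12-08 is 2032-01-19.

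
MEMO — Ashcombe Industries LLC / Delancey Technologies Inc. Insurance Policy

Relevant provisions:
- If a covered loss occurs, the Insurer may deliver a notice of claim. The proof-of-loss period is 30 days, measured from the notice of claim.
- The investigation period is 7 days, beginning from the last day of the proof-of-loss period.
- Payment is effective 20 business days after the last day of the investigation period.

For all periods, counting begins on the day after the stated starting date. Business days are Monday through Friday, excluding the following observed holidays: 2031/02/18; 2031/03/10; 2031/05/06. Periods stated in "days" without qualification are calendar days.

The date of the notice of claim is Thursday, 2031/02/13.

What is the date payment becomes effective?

The last day of the proof-of-loss period: 30 calendar days after 2031/02/13 is 2031/03/15.
The last day of the investigation period: 7 calendar days after 2031/03/15 is 2031/03/22.
From Saturday, 2031/03/22, 20 business days (Mar 24, Mar 25, Mar 26, Mar 27, …, Apr 16, Apr 17, Apr 18, skipping weekends) brings us to Friday, 2031/04/18, which is the date payment becomes effective.

2031/04/18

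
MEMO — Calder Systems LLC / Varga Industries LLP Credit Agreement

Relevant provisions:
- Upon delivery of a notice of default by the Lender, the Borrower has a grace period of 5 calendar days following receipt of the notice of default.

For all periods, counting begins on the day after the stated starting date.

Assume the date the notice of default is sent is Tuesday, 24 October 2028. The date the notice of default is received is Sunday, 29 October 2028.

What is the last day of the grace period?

3 November 2028

The last day of the grace period: 29 October 2028 + 5 days = 3 November 2028.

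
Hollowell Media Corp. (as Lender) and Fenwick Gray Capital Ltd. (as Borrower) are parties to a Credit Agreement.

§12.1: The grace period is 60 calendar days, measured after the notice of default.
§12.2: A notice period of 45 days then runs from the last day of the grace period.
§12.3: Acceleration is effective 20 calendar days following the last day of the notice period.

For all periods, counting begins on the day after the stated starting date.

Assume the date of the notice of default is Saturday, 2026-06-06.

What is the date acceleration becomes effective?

2026-10-09

The last day of the grace period: 2026-06-06 + 60 days = 2026-08-05.
The last day of the notice period: 45 calendar days after 2026-08-05 is 2026-09-19.
The date acceleration becomes effective: 20 calendar days after 2026-09-19 is 2026-10-09.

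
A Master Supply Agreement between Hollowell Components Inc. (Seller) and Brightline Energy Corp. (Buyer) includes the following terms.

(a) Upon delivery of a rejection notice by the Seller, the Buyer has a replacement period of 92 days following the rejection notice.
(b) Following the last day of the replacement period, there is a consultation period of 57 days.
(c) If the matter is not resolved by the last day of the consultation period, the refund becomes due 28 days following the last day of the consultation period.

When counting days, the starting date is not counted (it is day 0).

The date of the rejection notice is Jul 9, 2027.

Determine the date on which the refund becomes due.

The last day of the replacement period: Jul 9, 2027 + 92 days = Oct 9, 2027.
The last day of the consultation period: Oct 9, 2027 + 57 days = Dec 5, 2027.
The date on which the refund becomes due: Dec 5, 2027 + 28 days = Jan 2, 2028.

Jan 2, 2028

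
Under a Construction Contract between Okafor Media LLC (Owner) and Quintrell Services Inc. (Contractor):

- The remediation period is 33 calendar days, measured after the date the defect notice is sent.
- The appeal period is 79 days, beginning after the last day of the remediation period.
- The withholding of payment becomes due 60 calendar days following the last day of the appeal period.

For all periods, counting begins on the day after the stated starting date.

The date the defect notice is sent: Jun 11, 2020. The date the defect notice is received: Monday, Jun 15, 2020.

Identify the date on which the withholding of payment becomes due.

Nov 30, 2020

The last day of the remediation period: Jun 11, 2020 + 33 days = Jul 14, 2020.
Adding 79 calendar days to Jul 14, 2020 gives Oct 1, 2020, which is the last day of the appeal period.
The date on which the withholding of payment becomes due: Oct 1, 2020 + 60 days = Nov 30, 2020.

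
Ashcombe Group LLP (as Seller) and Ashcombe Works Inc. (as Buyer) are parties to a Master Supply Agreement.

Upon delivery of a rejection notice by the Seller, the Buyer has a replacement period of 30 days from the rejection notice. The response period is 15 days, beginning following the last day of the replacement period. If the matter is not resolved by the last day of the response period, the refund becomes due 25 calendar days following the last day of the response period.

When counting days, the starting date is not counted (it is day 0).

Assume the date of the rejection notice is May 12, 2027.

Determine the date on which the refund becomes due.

The last day of the replacement period: 30 calendar days after May 12, 2027 is June 11, 2027.
The last day of the response period: 15 calendar days after June 11, 2027 is June 26, 2027.
Adding 25 calendar days to June 26, 2027 gives July 21, 2027, which is the date on which the refund becomes due.

July 21, 2027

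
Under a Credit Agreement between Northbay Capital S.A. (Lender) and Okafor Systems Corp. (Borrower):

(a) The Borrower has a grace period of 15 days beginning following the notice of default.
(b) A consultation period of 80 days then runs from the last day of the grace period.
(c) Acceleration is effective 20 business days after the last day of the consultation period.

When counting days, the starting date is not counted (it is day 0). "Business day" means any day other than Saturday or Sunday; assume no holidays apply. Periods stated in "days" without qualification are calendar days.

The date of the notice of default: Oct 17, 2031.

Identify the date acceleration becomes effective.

Feb 17, 2032

Adding 15 calendar days to Oct 17, 2031 gives Nov 1, 2031, which is the last day of the grace period.
The last day of the consultation period: Nov 1, 2031 + 80 days = Jan 20, 2032.
The date acceleration becomes effective: 20 business days after Tuesday, Jan 20, 2032, skipping weekends — Jan 21, Jan 22, Jan 23, Jan 26, …, Feb 13, Feb 16, Feb 17 — lands on Tuesday, Feb 17, 2032.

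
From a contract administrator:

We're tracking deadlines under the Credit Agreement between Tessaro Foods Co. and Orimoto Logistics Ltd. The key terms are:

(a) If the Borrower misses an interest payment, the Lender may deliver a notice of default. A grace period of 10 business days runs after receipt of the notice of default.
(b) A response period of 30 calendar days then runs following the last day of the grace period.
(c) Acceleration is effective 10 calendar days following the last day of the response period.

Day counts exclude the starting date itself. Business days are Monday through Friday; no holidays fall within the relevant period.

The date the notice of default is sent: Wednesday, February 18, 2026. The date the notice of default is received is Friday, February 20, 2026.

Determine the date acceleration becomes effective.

April 15, 2026

The last day of the grace period: 10 business days after Friday, February 20, 2026, skipping weekends — Feb 23, Feb 24, Feb 25, Feb 26, Feb 27, Mar 2, Mar 3, Mar 4, Mar 5, Mar 6 — lands on Friday, March 6, 2026.
The last day of the response period: 30 calendar days after March 6, 2026 is April 5, 2026.
Adding 10 calendar days to April 5, 2026 gives April 15, 2026, which is the date acceleration becomes effective.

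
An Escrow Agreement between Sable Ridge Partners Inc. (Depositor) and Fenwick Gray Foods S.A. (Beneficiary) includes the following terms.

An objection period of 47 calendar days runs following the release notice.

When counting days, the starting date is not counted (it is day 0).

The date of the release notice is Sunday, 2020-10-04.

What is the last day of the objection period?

The last day of the objection period: 2020-10-04 + 47 days = 2020-11-20.

2020-11-20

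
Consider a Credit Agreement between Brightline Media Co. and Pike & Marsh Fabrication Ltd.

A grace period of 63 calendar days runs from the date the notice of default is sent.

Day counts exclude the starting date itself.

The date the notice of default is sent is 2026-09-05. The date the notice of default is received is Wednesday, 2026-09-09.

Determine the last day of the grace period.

The last day of the grace period: 63 calendar days after 2026-09-05 is 2026-11-07.

2026-11-07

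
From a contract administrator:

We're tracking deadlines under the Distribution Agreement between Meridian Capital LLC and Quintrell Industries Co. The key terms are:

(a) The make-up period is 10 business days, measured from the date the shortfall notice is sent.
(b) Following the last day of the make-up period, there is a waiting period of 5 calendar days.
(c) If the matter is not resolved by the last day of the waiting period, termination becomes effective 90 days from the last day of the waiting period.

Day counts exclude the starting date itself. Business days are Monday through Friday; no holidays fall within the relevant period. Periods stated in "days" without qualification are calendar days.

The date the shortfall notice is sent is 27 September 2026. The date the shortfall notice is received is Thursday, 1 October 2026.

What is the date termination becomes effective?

12 January 2027

The last day of the make-up period: 10 business days after Sunday, 27 September 2026, skipping weekends — Sep 28, Sep 29, Sep 30, Oct 1, Oct 2, Oct 5, Oct 6, Oct 7, Oct 8, Oct 9 — lands on Friday, 9 October 2026.
The last day of the waiting period: 5 calendar days after 9 October 2026 is 14 October 2026.
Adding 90 calendar days to 14 October 2026 gives 12 January 2027, which is the date termination becomes effective.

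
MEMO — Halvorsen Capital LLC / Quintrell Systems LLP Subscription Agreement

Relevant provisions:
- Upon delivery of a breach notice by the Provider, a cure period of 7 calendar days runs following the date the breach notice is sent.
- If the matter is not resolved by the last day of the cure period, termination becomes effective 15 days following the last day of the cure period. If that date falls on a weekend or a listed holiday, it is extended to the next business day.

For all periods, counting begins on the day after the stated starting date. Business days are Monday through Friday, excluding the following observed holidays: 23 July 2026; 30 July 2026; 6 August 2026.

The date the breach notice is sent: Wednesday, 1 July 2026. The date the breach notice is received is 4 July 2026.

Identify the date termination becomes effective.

Adding 7 calendar days to 1 July 2026 gives 8 July 2026, which is the last day of the cure period.
Adding 15 calendar days to 8 July 2026 gives 23 July 2026, which is the date termination becomes effective. That falls on Thursday, a listed holiday, so it rolls to the next business day, Friday, 24 July 2026.

24 July 2026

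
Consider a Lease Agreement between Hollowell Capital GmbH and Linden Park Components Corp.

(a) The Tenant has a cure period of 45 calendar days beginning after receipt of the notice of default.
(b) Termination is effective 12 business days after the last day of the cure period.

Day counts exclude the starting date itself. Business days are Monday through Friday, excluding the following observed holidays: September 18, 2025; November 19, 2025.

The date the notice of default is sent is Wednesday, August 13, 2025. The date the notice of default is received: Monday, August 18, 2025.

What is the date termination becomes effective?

October 20, 2025

The last day of the cure period: August 18, 2025 + 45 days = October 2, 2025.
The date termination becomes effective: counting 12 business days from Thursday, October 2, 2025 (Oct 3, Oct 6, Oct 7, Oct 8, …, Oct 16, Oct 17, Oct 20, skipping weekends) reaches Monday, October 20, 2025.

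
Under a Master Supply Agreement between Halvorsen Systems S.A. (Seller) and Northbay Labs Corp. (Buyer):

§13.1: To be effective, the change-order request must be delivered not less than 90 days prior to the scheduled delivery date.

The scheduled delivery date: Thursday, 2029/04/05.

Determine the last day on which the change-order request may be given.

Counting back 90 calendar days from 2029/04/05 gives 2029/01/05.

2029/01/05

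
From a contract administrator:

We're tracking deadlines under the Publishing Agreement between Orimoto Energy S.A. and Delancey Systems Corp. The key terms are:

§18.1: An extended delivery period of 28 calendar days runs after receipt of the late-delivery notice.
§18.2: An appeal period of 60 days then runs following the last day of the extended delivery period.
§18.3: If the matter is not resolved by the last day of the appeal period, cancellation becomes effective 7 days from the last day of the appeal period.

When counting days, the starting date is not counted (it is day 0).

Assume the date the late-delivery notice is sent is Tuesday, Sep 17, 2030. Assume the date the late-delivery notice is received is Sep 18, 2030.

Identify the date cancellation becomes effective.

Adding 28 calendar days to Sep 18, 2030 gives Oct 16, 2030, which is the last day of the extended delivery period.
Adding 60 calendar days to Oct 16, 2030 gives Dec 15, 2030, which is the last day of the appeal period.
The date cancellation becomes effective: Dec 15, 2030 + 7 days = Dec 22, 2030.

Dec 22, 2030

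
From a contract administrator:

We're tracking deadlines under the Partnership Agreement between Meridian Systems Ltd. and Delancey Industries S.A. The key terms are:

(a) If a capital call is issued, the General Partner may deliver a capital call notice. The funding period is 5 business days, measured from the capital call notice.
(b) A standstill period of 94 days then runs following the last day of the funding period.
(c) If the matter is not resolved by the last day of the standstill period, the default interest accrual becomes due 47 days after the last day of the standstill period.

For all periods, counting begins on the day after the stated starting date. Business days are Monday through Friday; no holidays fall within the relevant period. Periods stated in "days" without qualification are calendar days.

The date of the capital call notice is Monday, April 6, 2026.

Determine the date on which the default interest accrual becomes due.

September 1, 2026

From Monday, April 6, 2026, 5 business days (Apr 7, Apr 8, Apr 9, Apr 10, Apr 13, skipping weekends) brings us to Monday, April 13, 2026, which is the last day of the funding period.
Adding 94 calendar days to April 13, 2026 gives July 16, 2026, which is the last day of the standstill period.
The date on which the default interest accrual becomes due: 47 calendar days after July 16, 2026 is September 1, 2026.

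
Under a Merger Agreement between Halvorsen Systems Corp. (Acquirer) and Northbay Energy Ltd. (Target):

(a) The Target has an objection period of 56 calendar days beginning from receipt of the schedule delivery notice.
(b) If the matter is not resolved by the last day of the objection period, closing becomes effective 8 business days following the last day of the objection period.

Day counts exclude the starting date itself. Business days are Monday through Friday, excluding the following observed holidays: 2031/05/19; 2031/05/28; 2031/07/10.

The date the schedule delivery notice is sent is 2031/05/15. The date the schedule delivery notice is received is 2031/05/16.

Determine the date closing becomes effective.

2031/07/23

Adding 56 calendar days to 2031/05/16 gives 2031/07/11, which is the last day of the objection period.
The date closing becomes effective: counting 8 business days from Friday, 2031/07/11 (Jul 14, Jul 15, Jul 16, Jul 17, Jul 18, Jul 21, Jul 22, Jul 23, skipping weekends) reaches Wednesday, 2031/07/23.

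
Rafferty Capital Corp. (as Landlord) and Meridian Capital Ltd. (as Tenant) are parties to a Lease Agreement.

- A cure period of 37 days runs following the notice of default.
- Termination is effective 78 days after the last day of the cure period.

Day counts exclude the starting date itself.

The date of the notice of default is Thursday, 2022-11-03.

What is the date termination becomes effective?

2023-02-26

The last day of the cure period: 37 calendar days after 2022-11-03 is 2022-12-10.
The date termination becomes effective: 78 calendar days after 2022-12-10 is 2023-02-26.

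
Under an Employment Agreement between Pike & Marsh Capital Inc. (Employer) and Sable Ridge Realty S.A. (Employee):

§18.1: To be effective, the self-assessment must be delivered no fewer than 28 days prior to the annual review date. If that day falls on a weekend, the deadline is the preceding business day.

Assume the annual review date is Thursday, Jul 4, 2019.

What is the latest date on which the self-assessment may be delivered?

Jul 4, 2019 minus 28 days is Jun 6, 2019. That is a Thursday, so no adjustment is needed.

Jun 6, 2019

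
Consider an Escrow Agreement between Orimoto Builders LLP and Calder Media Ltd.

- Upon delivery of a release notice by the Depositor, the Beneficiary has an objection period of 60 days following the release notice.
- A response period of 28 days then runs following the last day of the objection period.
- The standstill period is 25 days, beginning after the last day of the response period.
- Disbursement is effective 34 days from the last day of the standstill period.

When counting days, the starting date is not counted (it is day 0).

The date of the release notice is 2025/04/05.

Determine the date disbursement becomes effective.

2025/08/30

The last day of the objection period: 2025/04/05 + 60 days = 2025/06/04.
The last day of the response period: 2025/06/04 + 28 days = 2025/07/02.
The last day of the standstill period: 25 calendar days after 2025/07/02 is 2025/07/27.
Adding 34 calendar days to 2025/07/27 gives 2025/08/30, which is the date disbursement becomes effective.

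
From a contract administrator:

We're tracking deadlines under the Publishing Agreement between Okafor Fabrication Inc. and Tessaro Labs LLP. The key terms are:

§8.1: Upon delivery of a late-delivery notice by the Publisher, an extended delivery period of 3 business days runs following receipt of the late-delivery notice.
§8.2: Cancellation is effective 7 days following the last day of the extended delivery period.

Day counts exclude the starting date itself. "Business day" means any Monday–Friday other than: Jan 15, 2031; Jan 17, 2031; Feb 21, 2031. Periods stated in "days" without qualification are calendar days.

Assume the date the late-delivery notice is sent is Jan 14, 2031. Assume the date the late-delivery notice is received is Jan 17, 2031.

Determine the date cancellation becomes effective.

Jan 29, 2031

The last day of the extended delivery period: 3 business days after Friday, Jan 17, 2031, skipping weekends — Jan 20, Jan 21, Jan 22 — lands on Wednesday, Jan 22, 2031.
The date cancellation becomes effective: 7 calendar days after Jan 22, 2031 is Jan 29, 2031.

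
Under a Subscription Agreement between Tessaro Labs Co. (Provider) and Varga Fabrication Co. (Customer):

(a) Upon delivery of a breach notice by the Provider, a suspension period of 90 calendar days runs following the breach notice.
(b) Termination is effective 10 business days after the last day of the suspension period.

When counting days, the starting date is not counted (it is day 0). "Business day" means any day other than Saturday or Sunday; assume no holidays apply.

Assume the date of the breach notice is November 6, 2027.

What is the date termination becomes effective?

February 18, 2028

Adding 90 calendar days to November 6, 2027 gives February 4, 2028, which is the last day of the suspension period.
From Friday, February 4, 2028, 10 business days (Feb 7, Feb 8, Feb 9, Feb 10, Feb 11, Feb 14, Feb 15, Feb 16, Feb 17, Feb 18, skipping weekends) brings us to Friday, February 18, 2028, which is the date termination becomes effective.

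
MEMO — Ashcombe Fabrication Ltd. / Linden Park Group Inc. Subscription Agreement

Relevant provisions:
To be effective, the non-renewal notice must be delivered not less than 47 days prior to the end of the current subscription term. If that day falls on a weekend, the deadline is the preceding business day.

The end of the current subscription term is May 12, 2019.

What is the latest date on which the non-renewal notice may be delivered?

March 26, 2019

May 12, 2019 minus 47 days is March 26, 2019. That is a Tuesday, so no adjustment is needed.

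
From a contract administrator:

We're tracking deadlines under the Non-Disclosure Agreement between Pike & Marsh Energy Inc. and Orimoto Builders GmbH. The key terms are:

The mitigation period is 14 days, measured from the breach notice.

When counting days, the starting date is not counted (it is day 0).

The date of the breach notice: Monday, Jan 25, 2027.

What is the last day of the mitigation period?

Adding 14 calendar days to Jan 25, 2027 gives Feb 8, 2027, which is the last day of the mitigation period.

Feb 8, 2027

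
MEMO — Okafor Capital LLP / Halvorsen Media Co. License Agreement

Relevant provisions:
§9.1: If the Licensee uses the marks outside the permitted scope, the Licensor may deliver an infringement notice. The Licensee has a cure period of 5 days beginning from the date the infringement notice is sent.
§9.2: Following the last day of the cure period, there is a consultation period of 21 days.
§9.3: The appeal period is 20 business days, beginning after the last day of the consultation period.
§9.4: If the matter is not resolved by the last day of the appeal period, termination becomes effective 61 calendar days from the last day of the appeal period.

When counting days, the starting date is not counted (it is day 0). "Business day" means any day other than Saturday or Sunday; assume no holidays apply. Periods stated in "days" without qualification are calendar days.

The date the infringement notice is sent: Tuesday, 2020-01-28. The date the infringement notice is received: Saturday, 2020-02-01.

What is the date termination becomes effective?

2020-05-20

The last day of the cure period: 2020-01-28 + 5 days = 2020-02-02.
Adding 21 calendar days to 2020-02-02 gives 2020-02-23, which is the last day of the consultation period.
The last day of the appeal period: 20 business days after Sunday, 2020-02-23, skipping weekends — Feb 24, Feb 25, Feb 26, Feb 27, …, Mar 18, Mar 19, Mar 20 — lands on Friday, 2020-03-20.
The date termination becomes effective: 2020-03-20 + 61 days = 2020-05-20.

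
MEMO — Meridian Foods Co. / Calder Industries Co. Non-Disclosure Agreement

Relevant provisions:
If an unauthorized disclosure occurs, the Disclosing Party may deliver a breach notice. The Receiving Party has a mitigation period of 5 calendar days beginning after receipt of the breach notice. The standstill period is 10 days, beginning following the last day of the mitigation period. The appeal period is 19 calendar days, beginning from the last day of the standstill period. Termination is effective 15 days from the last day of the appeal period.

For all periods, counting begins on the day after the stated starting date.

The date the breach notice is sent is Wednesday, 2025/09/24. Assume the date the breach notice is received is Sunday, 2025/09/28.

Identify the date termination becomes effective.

The last day of the mitigation period: 5 calendar days after 2025/09/28 is 2025/10/03.
Adding 10 calendar days to 2025/10/03 gives 2025/10/13, which is the last day of the standstill period.
The last day of the appeal period: 19 calendar days after 2025/10/13 is 2025/11/01.
The date termination becomes effective: 2025/11/01 + 15 days = 2025/11/16.

2025/11/16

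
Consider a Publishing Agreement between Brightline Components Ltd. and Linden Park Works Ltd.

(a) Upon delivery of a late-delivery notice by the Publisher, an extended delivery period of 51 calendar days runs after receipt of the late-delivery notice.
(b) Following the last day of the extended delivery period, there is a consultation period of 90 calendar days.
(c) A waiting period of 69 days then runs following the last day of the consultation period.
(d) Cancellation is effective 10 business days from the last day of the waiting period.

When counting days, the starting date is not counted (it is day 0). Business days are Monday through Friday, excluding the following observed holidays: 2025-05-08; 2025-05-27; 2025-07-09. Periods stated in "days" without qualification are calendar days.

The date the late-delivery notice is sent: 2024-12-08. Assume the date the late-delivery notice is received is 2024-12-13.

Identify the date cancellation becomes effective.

2025-07-25

The last day of the extended delivery period: 51 calendar days after 2024-12-13 is 2025-02-02.
The last day of the consultation period: 90 calendar days after 2025-02-02 is 2025-05-03.
Adding 69 calendar days to 2025-05-03 gives 2025-07-11, which is the last day of the waiting period.
From Friday, 2025-07-11, 10 business days (Jul 14, Jul 15, Jul 16, Jul 17, Jul 18, Jul 21, Jul 22, Jul 23, Jul 24, Jul 25, skipping weekends) brings us to Friday, 2025-07-25, which is the date cancellation becomes effective.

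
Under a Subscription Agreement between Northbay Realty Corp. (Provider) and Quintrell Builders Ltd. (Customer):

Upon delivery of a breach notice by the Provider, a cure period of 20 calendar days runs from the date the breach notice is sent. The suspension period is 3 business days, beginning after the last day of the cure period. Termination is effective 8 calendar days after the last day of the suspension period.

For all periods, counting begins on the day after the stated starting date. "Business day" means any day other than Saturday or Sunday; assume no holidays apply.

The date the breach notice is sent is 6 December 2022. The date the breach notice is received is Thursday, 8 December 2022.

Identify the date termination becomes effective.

6 January 2023

Adding 20 calendar days to 6 December 2022 gives 26 December 2022, which is the last day of the cure period.
The last day of the suspension period: 3 business days after Monday, 26 December 2022, skipping weekends — Dec 27, Dec 28, Dec 29 — lands on Thursday, 29 December 2022.
The date termination becomes effective: 29 December 2022 + 8 days = 6 January 2023.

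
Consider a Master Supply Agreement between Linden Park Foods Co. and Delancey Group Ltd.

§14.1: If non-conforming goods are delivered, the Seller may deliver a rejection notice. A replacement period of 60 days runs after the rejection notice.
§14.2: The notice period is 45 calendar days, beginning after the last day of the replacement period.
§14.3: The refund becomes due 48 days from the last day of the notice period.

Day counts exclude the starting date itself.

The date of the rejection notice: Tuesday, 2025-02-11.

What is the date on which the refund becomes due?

2025-07-14

The last day of the replacement period: 60 calendar days after 2025-02-11 is 2025-04-12.
The last day of the notice period: 45 calendar days after 2025-04-12 is 2025-05-27.
The date on which the refund becomes due: 48 calendar days after 2025-05-27 is 2025-07-14.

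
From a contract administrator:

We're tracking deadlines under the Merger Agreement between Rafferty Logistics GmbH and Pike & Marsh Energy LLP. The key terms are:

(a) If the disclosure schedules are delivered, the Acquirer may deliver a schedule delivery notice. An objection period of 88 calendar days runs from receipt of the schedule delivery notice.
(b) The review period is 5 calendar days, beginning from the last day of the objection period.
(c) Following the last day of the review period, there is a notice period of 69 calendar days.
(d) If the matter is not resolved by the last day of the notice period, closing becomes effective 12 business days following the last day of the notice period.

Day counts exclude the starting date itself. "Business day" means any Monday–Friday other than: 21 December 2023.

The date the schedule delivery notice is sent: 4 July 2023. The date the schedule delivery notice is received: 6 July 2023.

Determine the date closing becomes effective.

The last day of the objection period: 88 calendar days after 6 July 2023 is 2 October 2023.
Adding 5 calendar days to 2 October 2023 gives 7 October 2023, which is the last day of the review period.
The last day of the notice period: 7 October 2023 + 69 days = 15 December 2023.
From Friday, 15 December 2023, 12 business days (Dec 18, Dec 19, Dec 20, Dec 22, …, Jan 1, Jan 2, Jan 3, skipping weekends and the listed holiday on Dec 21) brings us to Wednesday, 3 January 2024, which is the date closing becomes effective.

3 January 2024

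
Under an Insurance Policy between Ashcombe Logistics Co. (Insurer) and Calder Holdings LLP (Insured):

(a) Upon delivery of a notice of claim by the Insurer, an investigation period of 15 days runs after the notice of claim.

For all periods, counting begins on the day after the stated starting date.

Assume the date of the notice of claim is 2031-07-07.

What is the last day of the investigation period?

Adding 15 calendar days to 2031-07-07 gives 2031-07-22, which is the last day of the investigation period.

2031-07-22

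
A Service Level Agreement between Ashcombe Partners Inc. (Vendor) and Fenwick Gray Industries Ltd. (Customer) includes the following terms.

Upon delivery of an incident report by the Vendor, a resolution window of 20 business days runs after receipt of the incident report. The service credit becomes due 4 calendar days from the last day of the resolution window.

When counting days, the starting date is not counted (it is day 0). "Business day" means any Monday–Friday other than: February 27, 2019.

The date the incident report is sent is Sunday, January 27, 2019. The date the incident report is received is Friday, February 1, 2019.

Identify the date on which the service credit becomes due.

The last day of the resolution window: counting 20 business days from Friday, February 1, 2019 (Feb 4, Feb 5, Feb 6, Feb 7, …, Feb 28, Mar 1, Mar 4, skipping weekends and the listed holiday on Feb 27) reaches Monday, March 4, 2019.
The date on which the service credit becomes due: 4 calendar days after March 4, 2019 is March 8, 2019.

March 8, 2019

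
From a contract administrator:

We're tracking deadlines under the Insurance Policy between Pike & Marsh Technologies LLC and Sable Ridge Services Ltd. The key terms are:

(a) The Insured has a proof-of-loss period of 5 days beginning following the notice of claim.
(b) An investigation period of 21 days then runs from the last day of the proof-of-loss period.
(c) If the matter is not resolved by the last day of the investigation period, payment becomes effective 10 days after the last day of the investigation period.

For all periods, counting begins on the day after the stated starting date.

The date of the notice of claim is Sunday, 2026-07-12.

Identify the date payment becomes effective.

Adding 5 calendar days to 2026-07-12 gives 2026-07-17, which is the last day of the proof-of-loss period.
Adding 21 calendar days to 2026-07-17 gives 2026-08-07, which is the last day of the investigation period.
The date payment becomes effective: 2026-08-07 + 10 days = 2026-08-17.

2026-08-17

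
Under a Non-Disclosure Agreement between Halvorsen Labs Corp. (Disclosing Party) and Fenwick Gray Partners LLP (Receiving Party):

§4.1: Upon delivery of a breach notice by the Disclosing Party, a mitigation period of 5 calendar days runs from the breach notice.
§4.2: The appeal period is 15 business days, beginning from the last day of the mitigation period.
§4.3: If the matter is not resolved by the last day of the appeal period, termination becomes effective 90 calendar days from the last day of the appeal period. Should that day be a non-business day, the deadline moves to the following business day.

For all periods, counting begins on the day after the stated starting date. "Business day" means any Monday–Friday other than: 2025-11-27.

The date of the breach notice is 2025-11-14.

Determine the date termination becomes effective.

2026-03-11

The last day of the mitigation period: 5 calendar days after 2025-11-14 is 2025-11-19.
The last day of the appeal period: counting 15 business days from Wednesday, 2025-11-19 (Nov 20, Nov 21, Nov 24, Nov 25, …, Dec 9, Dec 10, Dec 11, skipping weekends and the listed holiday on Nov 27) reaches Thursday, 2025-12-11.
The date termination becomes effective: 90 calendar days after 2025-12-11 is 2026-03-11. 2026-03-11 is a Wednesday and is not a listed holiday, so no roll-forward applies.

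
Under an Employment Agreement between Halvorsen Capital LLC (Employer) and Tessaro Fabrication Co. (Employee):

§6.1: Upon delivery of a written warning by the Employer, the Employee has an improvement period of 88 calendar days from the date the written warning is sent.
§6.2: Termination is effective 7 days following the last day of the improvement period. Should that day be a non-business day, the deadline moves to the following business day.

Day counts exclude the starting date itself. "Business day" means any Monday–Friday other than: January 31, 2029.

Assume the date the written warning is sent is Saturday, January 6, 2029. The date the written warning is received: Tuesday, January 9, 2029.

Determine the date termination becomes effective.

April 11, 2029

The last day of the improvement period: January 6, 2029 + 88 days = April 4, 2029.
Adding 7 calendar days to April 4, 2029 gives April 11, 2029, which is the date termination becomes effective. April 11, 2029 is a Wednesday and is not a listed holiday, so no roll-forward applies.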